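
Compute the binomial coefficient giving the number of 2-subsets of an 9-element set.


C(n,k) = n! / (k!(n-k)!)
C(9,2) = 9! / (2!7!)
= 36

C(9,2) = 36


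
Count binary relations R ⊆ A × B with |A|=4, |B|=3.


A relation from A to B is any subset of A × B.
|A × B| = 4 × 3 = 12
# relations = 2^|A × B| = 2^12 = 4096

Number of relations = 4096


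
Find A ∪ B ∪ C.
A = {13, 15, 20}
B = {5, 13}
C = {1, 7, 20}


A ∪ B = {5, 13, 15, 20}
(A ∪ B) ∪ C = {1, 5, 7, 13, 15, 20}

A ∪ B ∪ C = {1, 5, 7, 13, 15, 20}


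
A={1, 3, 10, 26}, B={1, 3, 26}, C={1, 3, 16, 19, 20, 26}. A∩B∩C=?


A ∩ B = {1, 3, 26}
(A ∩ B) ∩ C = {1, 3, 26}

A ∩ B ∩ C = {1, 3, 26}


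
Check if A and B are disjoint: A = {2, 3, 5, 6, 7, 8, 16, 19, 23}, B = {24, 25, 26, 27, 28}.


Disjoint means A ∩ B = ∅.
A ∩ B = ∅
A ∩ B = ∅, so A and B are disjoint.

Yes, A and B are disjoint


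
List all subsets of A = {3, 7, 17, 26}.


|A| = 4, so |P(A)| = 2^4 = 16
Enumerate subsets by cardinality (0 to 4):
∅, {3}, {7}, {17}, {26}, {3, 7}, {3, 17}, {3, 26}, {7, 17}, {7, 26}, {17, 26}, {3, 7, 17}, {3, 7, 26}, {3, 17, 26}, {7, 17, 26}, {3, 7, 17, 26}

P(A) has 16 subsets: ∅, {3}, {7}, {17}, {26}, {3, 7}, {3, 17}, {3, 26}, {7, 17}, {7, 26}, {17, 26}, {3, 7, 17}, {3, 7, 26}, {3, 17, 26}, {7, 17, 26}, {3, 7, 17, 26}


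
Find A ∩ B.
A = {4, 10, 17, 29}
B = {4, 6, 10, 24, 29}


A ∩ B = elements in both A and B
A = {4, 10, 17, 29}
B = {4, 6, 10, 24, 29}
A ∩ B = {4, 10, 29}

A ∩ B = {4, 10, 29}


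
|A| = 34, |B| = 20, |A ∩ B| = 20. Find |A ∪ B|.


|A ∪ B| = |A| + |B| - |A ∩ B|
= 34 + 20 - 20
= 34

|A ∪ B| = 34


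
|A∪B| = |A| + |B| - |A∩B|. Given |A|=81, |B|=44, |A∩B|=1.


|A ∪ B| = |A| + |B| - |A ∩ B|
= 81 + 44 - 1
= 124

|A ∪ B| = 124


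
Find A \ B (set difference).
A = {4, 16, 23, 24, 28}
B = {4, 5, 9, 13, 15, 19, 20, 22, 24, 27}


A \ B = elements in A but not in B
A = {4, 16, 23, 24, 28}
B = {4, 5, 9, 13, 15, 19, 20, 22, 24, 27}
Remove from A any elements in B
A \ B = {16, 23, 28}

A \ B = {16, 23, 28}


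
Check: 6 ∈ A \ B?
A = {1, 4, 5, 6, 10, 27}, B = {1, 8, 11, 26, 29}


A = {1, 4, 5, 6, 10, 27}, B = {1, 8, 11, 26, 29}
A \ B = elements in A but not in B
A \ B = {4, 5, 6, 10, 27}
Checking if 6 ∈ A \ B
6 is in A \ B → True

6 ∈ A \ B


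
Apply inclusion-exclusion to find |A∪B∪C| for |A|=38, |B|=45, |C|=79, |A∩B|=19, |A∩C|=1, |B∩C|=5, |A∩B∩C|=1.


|A∪B∪C| = |A|+|B|+|C| - |A∩B|-|A∩C|-|B∩C| + |A∩B∩C|
= 38+45+79 - 19-1-5 + 1
= 162 - 25 + 1
= 138

|A ∪ B ∪ C| = 138


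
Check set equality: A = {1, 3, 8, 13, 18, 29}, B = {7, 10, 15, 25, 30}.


Two sets are equal iff they have exactly the same elements.
A = {1, 3, 8, 13, 18, 29}
B = {7, 10, 15, 25, 30}
Differences: {1, 3, 7, 8, 10, 13, 15, 18, 25, 29, 30}
A ≠ B

No, A ≠ B


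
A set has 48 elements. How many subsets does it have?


Number of subsets = 2^n
= 2^48
= 281474976710656

|P(A)| = 281474976710656


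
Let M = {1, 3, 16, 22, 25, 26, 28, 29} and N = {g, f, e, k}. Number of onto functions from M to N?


n = |M| = 8, k = |N| = 4. Surjections via inclusion-exclusion:
S(n,k) = Σ(-1)^i × C(k,i) × (k-i)^n, i=0 to k
i=0: (-1)^0×C(4,0)×4^8 = 65536
i=1: (-1)^1×C(4,1)×3^8 = -26244
i=2: (-1)^2×C(4,2)×2^8 = 1536
i=3: (-1)^3×C(4,3)×1^8 = -4
i=4: (-1)^4×C(4,4)×0^8 = 0
Total = 40824

Number of surjections = 40824


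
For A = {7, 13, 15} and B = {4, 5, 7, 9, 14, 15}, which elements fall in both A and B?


A = {7, 13, 15}
B = {4, 5, 7, 9, 14, 15}
Region: in both A and B
Elements: {7, 15}

Elements in both A and B: {7, 15}


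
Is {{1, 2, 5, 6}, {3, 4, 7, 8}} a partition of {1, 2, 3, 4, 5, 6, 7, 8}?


A partition requires: (1) non-empty parts, (2) pairwise disjoint, (3) union = U
Parts: {1, 2, 5, 6}, {3, 4, 7, 8}
Union of parts: {1, 2, 3, 4, 5, 6, 7, 8}
U = {1, 2, 3, 4, 5, 6, 7, 8}
All non-empty? True
Pairwise disjoint? True
Covers U? True

Yes, valid partition


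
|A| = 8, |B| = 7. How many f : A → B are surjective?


n = |A| = 8, k = |B| = 7. Surjections via inclusion-exclusion:
S(n,k) = Σ(-1)^i × C(k,i) × (k-i)^n, i=0 to k
i=0: (-1)^0×C(7,0)×7^8 = 5764801
i=1: (-1)^1×C(7,1)×6^8 = -11757312
i=2: (-1)^2×C(7,2)×5^8 = 8203125
i=3: (-1)^3×C(7,3)×4^8 = -2293760
i=4: (-1)^4×C(7,4)×3^8 = 229635
i=5: (-1)^5×C(7,5)×2^8 = -5376
i=6: (-1)^6×C(7,6)×1^8 = 7
i=7: (-1)^7×C(7,7)×0^8 = 0
Total = 141120

Number of surjections = 141120


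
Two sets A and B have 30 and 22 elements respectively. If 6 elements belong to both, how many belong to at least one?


|A ∪ B| = |A| + |B| - |A ∩ B|
= 30 + 22 - 6
= 46

|A ∪ B| = 46


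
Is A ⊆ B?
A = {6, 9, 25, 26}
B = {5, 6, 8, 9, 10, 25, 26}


A ⊆ B means every element of A is in B.
All elements of A are in B.
So A ⊆ B.

Yes, A ⊆ B


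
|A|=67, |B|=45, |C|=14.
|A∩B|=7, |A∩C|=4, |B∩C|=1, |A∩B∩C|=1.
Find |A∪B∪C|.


|A∪B∪C| = |A|+|B|+|C| - |A∩B|-|A∩C|-|B∩C| + |A∩B∩C|
= 67+45+14 - 7-4-1 + 1
= 126 - 12 + 1
= 115

|A ∪ B ∪ C| = 115


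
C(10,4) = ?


C(n,k) = n! / (k!(n-k)!)
C(10,4) = 10! / (4!6!)
= 210

C(10,4) = 210


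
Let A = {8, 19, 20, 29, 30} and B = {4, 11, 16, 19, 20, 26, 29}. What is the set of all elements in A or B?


A ∪ B = all elements in A or B (or both)
A = {8, 19, 20, 29, 30}
B = {4, 11, 16, 19, 20, 26, 29}
A ∪ B = {4, 8, 11, 16, 19, 20, 26, 29, 30}

A ∪ B = {4, 8, 11, 16, 19, 20, 26, 29, 30}


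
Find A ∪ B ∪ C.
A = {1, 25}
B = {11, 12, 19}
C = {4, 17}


A ∪ B = {1, 11, 12, 19, 25}
(A ∪ B) ∪ C = {1, 4, 11, 12, 17, 19, 25}

A ∪ B ∪ C = {1, 4, 11, 12, 17, 19, 25}


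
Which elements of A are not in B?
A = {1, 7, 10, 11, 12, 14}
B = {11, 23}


A \ B = elements in A but not in B
A = {1, 7, 10, 11, 12, 14}
B = {11, 23}
Remove from A any elements in B
A \ B = {1, 7, 10, 12, 14}

A \ B = {1, 7, 10, 12, 14}


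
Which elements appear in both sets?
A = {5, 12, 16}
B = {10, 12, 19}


A ∩ B = elements in both A and B
A = {5, 12, 16}
B = {10, 12, 19}
A ∩ B = {12}

A ∩ B = {12}


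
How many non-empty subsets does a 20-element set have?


Total subsets = 2^n = 2^20 = 1048576
Non-empty subsets exclude the empty set: 2^n - 1
= 1048576 - 1
= 1048575

Number of non-empty subsets = 1048575


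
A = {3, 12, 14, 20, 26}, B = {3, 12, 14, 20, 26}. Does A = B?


Two sets are equal iff they have exactly the same elements.
A = {3, 12, 14, 20, 26}
B = {3, 12, 14, 20, 26}
Same elements → A = B

Yes, A = B


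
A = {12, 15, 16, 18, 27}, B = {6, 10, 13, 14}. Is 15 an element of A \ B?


A = {12, 15, 16, 18, 27}, B = {6, 10, 13, 14}
A \ B = elements in A but not in B
A \ B = {12, 15, 16, 18, 27}
Checking if 15 ∈ A \ B
15 is in A \ B → True

15 ∈ A \ B


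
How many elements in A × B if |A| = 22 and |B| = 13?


|A × B| = |A| × |B|
= 22 × 13
= 286

|A × B| = 286


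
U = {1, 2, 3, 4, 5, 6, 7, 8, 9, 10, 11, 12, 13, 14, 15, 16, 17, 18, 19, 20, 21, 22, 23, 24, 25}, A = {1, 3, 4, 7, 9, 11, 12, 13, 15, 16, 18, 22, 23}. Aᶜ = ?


Aᶜ = U \ A = elements in U but not in A
U = {1, 2, 3, 4, 5, 6, 7, 8, 9, 10, 11, 12, 13, 14, 15, 16, 17, 18, 19, 20, 21, 22, 23, 24, 25}
A = {1, 3, 4, 7, 9, 11, 12, 13, 15, 16, 18, 22, 23}
Aᶜ = {2, 5, 6, 8, 10, 14, 17, 19, 20, 21, 24, 25}

Aᶜ = {2, 5, 6, 8, 10, 14, 17, 19, 20, 21, 24, 25}


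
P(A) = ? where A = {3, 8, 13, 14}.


|A| = 4, so |P(A)| = 2^4 = 16
Enumerate subsets by cardinality (0 to 4):
∅, {3}, {8}, {13}, {14}, {3, 8}, {3, 13}, {3, 14}, {8, 13}, {8, 14}, {13, 14}, {3, 8, 13}, {3, 8, 14}, {3, 13, 14}, {8, 13, 14}, {3, 8, 13, 14}

P(A) has 16 subsets: ∅, {3}, {8}, {13}, {14}, {3, 8}, {3, 13}, {3, 14}, {8, 13}, {8, 14}, {13, 14}, {3, 8, 13}, {3, 8, 14}, {3, 13, 14}, {8, 13, 14}, {3, 8, 13, 14}


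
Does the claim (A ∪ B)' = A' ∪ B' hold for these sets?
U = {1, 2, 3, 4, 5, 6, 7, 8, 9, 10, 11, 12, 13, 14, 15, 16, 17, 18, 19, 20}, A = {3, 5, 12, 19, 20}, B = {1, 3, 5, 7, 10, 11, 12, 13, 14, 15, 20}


LHS: A ∪ B = {1, 3, 5, 7, 10, 11, 12, 13, 14, 15, 19, 20}
(A ∪ B)' = U \ (A ∪ B) = {2, 4, 6, 8, 9, 16, 17, 18}
A' = {1, 2, 4, 6, 7, 8, 9, 10, 11, 13, 14, 15, 16, 17, 18}, B' = {2, 4, 6, 8, 9, 16, 17, 18, 19}
Claimed RHS: A' ∪ B' = {1, 2, 4, 6, 7, 8, 9, 10, 11, 13, 14, 15, 16, 17, 18, 19}
Identity is INVALID: LHS = {2, 4, 6, 8, 9, 16, 17, 18} but the RHS claimed here equals {1, 2, 4, 6, 7, 8, 9, 10, 11, 13, 14, 15, 16, 17, 18, 19}. The correct form is (A ∪ B)' = A' ∩ B'.

Identity is invalid: (A ∪ B)' = {2, 4, 6, 8, 9, 16, 17, 18} but A' ∪ B' = {1, 2, 4, 6, 7, 8, 9, 10, 11, 13, 14, 15, 16, 17, 18, 19}. The correct De Morgan law is (A ∪ B)' = A' ∩ B'.


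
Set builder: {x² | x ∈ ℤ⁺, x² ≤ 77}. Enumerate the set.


Checking each candidate:
Condition: positive perfect squares ≤ 77
Result = {1, 4, 9, 16, 25, 36, 49, 64}

{1, 4, 9, 16, 25, 36, 49, 64}


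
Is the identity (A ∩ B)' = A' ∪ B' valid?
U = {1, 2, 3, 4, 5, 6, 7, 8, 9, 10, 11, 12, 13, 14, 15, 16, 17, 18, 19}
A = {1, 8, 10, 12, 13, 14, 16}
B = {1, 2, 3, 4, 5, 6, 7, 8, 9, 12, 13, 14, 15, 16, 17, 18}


LHS: A ∩ B = {1, 8, 12, 13, 14, 16}
(A ∩ B)' = U \ (A ∩ B) = {2, 3, 4, 5, 6, 7, 9, 10, 11, 15, 17, 18, 19}
A' = {2, 3, 4, 5, 6, 7, 9, 11, 15, 17, 18, 19}, B' = {10, 11, 19}
Claimed RHS: A' ∪ B' = {2, 3, 4, 5, 6, 7, 9, 10, 11, 15, 17, 18, 19}
Identity is VALID: LHS = RHS = {2, 3, 4, 5, 6, 7, 9, 10, 11, 15, 17, 18, 19} ✓

Identity is valid. (A ∩ B)' = A' ∪ B' = {2, 3, 4, 5, 6, 7, 9, 10, 11, 15, 17, 18, 19}


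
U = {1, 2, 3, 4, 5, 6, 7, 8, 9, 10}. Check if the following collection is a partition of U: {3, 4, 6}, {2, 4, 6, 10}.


A partition requires: (1) non-empty parts, (2) pairwise disjoint, (3) union = U
Parts: {3, 4, 6}, {2, 4, 6, 10}
Union of parts: {2, 3, 4, 6, 10}
U = {1, 2, 3, 4, 5, 6, 7, 8, 9, 10}
All non-empty? True
Pairwise disjoint? False
Covers U? False

No, not a valid partition


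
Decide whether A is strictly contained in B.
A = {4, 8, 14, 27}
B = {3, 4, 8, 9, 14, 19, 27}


A ⊂ B requires: A ⊆ B AND A ≠ B.
A ⊆ B? Yes
A = B? No
A ⊂ B: Yes (A is a proper subset of B)

Yes, A ⊂ B


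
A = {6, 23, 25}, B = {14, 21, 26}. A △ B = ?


A △ B = (A \ B) ∪ (B \ A) = elements in exactly one of A or B
A \ B = {6, 23, 25}
B \ A = {14, 21, 26}
A △ B = {6, 14, 21, 23, 25, 26}

A △ B = {6, 14, 21, 23, 25, 26}


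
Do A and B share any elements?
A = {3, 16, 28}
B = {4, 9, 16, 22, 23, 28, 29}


Disjoint means A ∩ B = ∅.
A ∩ B = {16, 28}
A ∩ B ≠ ∅, so A and B are NOT disjoint.

Yes — A and B share the element(s) of A ∩ B = {16, 28}, so they are not disjoint


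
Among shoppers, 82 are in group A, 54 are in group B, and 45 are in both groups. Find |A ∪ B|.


|A ∪ B| = |A| + |B| - |A ∩ B|
= 82 + 54 - 45
= 91

|A ∪ B| = 91


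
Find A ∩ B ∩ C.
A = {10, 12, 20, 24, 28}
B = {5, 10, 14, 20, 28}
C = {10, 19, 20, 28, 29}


A ∩ B = {10, 20, 28}
(A ∩ B) ∩ C = {10, 20, 28}

A ∩ B ∩ C = {10, 20, 28}


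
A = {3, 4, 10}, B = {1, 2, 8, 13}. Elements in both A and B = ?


A = {3, 4, 10}
B = {1, 2, 8, 13}
Region: in both A and B
Elements: ∅

Elements in both A and B: ∅


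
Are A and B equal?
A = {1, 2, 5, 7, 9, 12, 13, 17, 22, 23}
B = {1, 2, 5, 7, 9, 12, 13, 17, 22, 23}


Two sets are equal iff they have exactly the same elements.
A = {1, 2, 5, 7, 9, 12, 13, 17, 22, 23}
B = {1, 2, 5, 7, 9, 12, 13, 17, 22, 23}
Same elements → A = B

Yes, A = B


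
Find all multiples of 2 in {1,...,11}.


Checking each candidate:
Condition: multiples of 2 in {1,...,11}
Result = {2, 4, 6, 8, 10}

{2, 4, 6, 8, 10}


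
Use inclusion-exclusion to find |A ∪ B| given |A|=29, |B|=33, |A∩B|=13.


|A ∪ B| = |A| + |B| - |A ∩ B|
= 29 + 33 - 13
= 49

|A ∪ B| = 49


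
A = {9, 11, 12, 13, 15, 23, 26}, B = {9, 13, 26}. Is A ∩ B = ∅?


Disjoint means A ∩ B = ∅.
A ∩ B = {9, 13, 26}
A ∩ B ≠ ∅, so A and B are NOT disjoint.

No, A and B are not disjoint (A ∩ B = {9, 13, 26})


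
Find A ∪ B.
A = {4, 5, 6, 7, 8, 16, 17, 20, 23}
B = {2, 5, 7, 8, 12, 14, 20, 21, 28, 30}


A ∪ B = all elements in A or B (or both)
A = {4, 5, 6, 7, 8, 16, 17, 20, 23}
B = {2, 5, 7, 8, 12, 14, 20, 21, 28, 30}
A ∪ B = {2, 4, 5, 6, 7, 8, 12, 14, 16, 17, 20, 21, 23, 28, 30}

A ∪ B = {2, 4, 5, 6, 7, 8, 12, 14, 16, 17, 20, 21, 23, 28, 30}


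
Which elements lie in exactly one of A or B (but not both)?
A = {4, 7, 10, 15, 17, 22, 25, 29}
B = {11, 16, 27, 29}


A △ B = (A \ B) ∪ (B \ A) = elements in exactly one of A or B
A \ B = {4, 7, 10, 15, 17, 22, 25}
B \ A = {11, 16, 27}
A △ B = {4, 7, 10, 11, 15, 16, 17, 22, 25, 27}

A △ B = {4, 7, 10, 11, 15, 16, 17, 22, 25, 27}


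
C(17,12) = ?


C(n,k) = n! / (k!(n-k)!)
C(17,12) = 17! / (12!5!)
= 6188

C(17,12) = 6188


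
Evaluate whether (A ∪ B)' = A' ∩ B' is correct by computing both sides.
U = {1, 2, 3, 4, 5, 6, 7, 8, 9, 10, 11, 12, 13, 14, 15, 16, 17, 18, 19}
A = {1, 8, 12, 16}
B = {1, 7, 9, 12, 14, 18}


LHS: A ∪ B = {1, 7, 8, 9, 12, 14, 16, 18}
(A ∪ B)' = U \ (A ∪ B) = {2, 3, 4, 5, 6, 10, 11, 13, 15, 17, 19}
A' = {2, 3, 4, 5, 6, 7, 9, 10, 11, 13, 14, 15, 17, 18, 19}, B' = {2, 3, 4, 5, 6, 8, 10, 11, 13, 15, 16, 17, 19}
Claimed RHS: A' ∩ B' = {2, 3, 4, 5, 6, 10, 11, 13, 15, 17, 19}
Identity is VALID: LHS = RHS = {2, 3, 4, 5, 6, 10, 11, 13, 15, 17, 19} ✓

Identity is valid. (A ∪ B)' = A' ∩ B' = {2, 3, 4, 5, 6, 10, 11, 13, 15, 17, 19}


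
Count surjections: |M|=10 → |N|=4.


n = |M| = 10, k = |N| = 4. Surjections via inclusion-exclusion:
S(n,k) = Σ(-1)^i × C(k,i) × (k-i)^n, i=0 to k
i=0: (-1)^0×C(4,0)×4^10 = 1048576
i=1: (-1)^1×C(4,1)×3^10 = -236196
i=2: (-1)^2×C(4,2)×2^10 = 6144
i=3: (-1)^3×C(4,3)×1^10 = -4
i=4: (-1)^4×C(4,4)×0^10 = 0
Total = 818520

Number of surjections = 818520


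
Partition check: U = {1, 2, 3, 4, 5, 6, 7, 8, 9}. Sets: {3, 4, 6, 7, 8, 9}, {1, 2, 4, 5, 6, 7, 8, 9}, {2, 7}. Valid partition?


A partition requires: (1) non-empty parts, (2) pairwise disjoint, (3) union = U
Parts: {3, 4, 6, 7, 8, 9}, {1, 2, 4, 5, 6, 7, 8, 9}, {2, 7}
Union of parts: {1, 2, 3, 4, 5, 6, 7, 8, 9}
U = {1, 2, 3, 4, 5, 6, 7, 8, 9}
All non-empty? True
Pairwise disjoint? False
Covers U? True

No, not a valid partition


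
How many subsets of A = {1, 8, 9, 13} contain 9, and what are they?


A subset of A contains 9 iff the remaining 3 elements form any subset of A \ {9}.
Count: 2^(n-1) = 2^3 = 8
Subsets containing 9: {9}, {1, 9}, {8, 9}, {9, 13}, {1, 8, 9}, {1, 9, 13}, {8, 9, 13}, {1, 8, 9, 13}

Subsets containing 9 (8 total): {9}, {1, 9}, {8, 9}, {9, 13}, {1, 8, 9}, {1, 9, 13}, {8, 9, 13}, {1, 8, 9, 13}


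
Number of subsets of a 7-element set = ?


Number of subsets = 2^n
= 2^7
= 128

|P(A)| = 128


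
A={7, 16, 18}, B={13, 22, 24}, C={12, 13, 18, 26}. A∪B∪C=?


A ∪ B = {7, 13, 16, 18, 22, 24}
(A ∪ B) ∪ C = {7, 12, 13, 16, 18, 22, 24, 26}

A ∪ B ∪ C = {7, 12, 13, 16, 18, 22, 24, 26}


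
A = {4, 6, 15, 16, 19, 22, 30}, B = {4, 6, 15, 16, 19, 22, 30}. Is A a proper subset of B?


A ⊂ B requires: A ⊆ B AND A ≠ B.
A ⊆ B? Yes
A = B? Yes
A = B, so A is not a PROPER subset.

No, A is not a proper subset of B


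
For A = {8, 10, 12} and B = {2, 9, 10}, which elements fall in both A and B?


A = {8, 10, 12}
B = {2, 9, 10}
Region: in both A and B
Elements: {10}

Elements in both A and B: {10}


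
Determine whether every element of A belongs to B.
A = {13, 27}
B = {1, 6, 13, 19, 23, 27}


A ⊆ B means every element of A is in B.
All elements of A are in B.
So A ⊆ B.

Yes, A ⊆ B


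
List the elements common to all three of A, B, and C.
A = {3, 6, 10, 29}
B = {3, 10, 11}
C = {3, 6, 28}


A ∩ B = {3, 10}
(A ∩ B) ∩ C = {3}

A ∩ B ∩ C = {3}


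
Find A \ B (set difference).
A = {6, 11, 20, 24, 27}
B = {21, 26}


A \ B = elements in A but not in B
A = {6, 11, 20, 24, 27}
B = {21, 26}
Remove from A any elements in B
A \ B = {6, 11, 20, 24, 27}

A \ B = {6, 11, 20, 24, 27}


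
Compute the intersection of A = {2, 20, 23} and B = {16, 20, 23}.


A ∩ B = elements in both A and B
A = {2, 20, 23}
B = {16, 20, 23}
A ∩ B = {20, 23}

A ∩ B = {20, 23}


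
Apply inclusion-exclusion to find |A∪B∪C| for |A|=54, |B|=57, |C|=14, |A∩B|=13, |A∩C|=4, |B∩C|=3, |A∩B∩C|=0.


|A∪B∪C| = |A|+|B|+|C| - |A∩B|-|A∩C|-|B∩C| + |A∩B∩C|
= 54+57+14 - 13-4-3 + 0
= 125 - 20 + 0
= 105

|A ∪ B ∪ C| = 105


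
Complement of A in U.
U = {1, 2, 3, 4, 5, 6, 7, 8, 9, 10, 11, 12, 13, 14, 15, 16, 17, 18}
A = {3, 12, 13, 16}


Aᶜ = U \ A = elements in U but not in A
U = {1, 2, 3, 4, 5, 6, 7, 8, 9, 10, 11, 12, 13, 14, 15, 16, 17, 18}
A = {3, 12, 13, 16}
Aᶜ = {1, 2, 4, 5, 6, 7, 8, 9, 10, 11, 14, 15, 17, 18}

Aᶜ = {1, 2, 4, 5, 6, 7, 8, 9, 10, 11, 14, 15, 17, 18}


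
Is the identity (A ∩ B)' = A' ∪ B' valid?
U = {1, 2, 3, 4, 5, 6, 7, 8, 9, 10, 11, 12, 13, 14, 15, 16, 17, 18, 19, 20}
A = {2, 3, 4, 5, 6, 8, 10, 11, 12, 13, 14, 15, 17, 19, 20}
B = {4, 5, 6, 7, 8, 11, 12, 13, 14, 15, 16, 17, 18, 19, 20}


LHS: A ∩ B = {4, 5, 6, 8, 11, 12, 13, 14, 15, 17, 19, 20}
(A ∩ B)' = U \ (A ∩ B) = {1, 2, 3, 7, 9, 10, 16, 18}
A' = {1, 7, 9, 16, 18}, B' = {1, 2, 3, 9, 10}
Claimed RHS: A' ∪ B' = {1, 2, 3, 7, 9, 10, 16, 18}
Identity is VALID: LHS = RHS = {1, 2, 3, 7, 9, 10, 16, 18} ✓

Identity is valid. (A ∩ B)' = A' ∪ B' = {1, 2, 3, 7, 9, 10, 16, 18}


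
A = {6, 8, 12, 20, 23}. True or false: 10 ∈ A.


A = {6, 8, 12, 20, 23}
Checking if 10 is in A
10 is not in A → False

10 ∉ A


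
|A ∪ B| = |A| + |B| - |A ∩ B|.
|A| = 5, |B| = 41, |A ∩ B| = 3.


|A ∪ B| = |A| + |B| - |A ∩ B|
= 5 + 41 - 3
= 43

|A ∪ B| = 43


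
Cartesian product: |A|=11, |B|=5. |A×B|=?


|A × B| = |A| × |B|
= 11 × 5
= 55

|A × B| = 55


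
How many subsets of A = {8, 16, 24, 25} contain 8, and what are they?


A subset of A contains 8 iff the remaining 3 elements form any subset of A \ {8}.
Count: 2^(n-1) = 2^3 = 8
Subsets containing 8: {8}, {8, 16}, {8, 24}, {8, 25}, {8, 16, 24}, {8, 16, 25}, {8, 24, 25}, {8, 16, 24, 25}

Subsets containing 8 (8 total): {8}, {8, 16}, {8, 24}, {8, 25}, {8, 16, 24}, {8, 16, 25}, {8, 24, 25}, {8, 16, 24, 25}


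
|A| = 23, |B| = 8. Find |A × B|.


|A × B| = |A| × |B|
= 23 × 8
= 184

|A × B| = 184


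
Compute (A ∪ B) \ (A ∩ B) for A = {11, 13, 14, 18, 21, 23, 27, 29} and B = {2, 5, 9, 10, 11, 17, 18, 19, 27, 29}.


A △ B = (A \ B) ∪ (B \ A) = elements in exactly one of A or B
A \ B = {13, 14, 21, 23}
B \ A = {2, 5, 9, 10, 17, 19}
A △ B = {2, 5, 9, 10, 13, 14, 17, 19, 21, 23}

A △ B = {2, 5, 9, 10, 13, 14, 17, 19, 21, 23}


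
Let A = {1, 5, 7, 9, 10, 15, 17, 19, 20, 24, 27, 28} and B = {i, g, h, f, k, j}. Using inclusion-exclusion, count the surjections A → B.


n = |A| = 12, k = |B| = 6. Surjections via inclusion-exclusion:
S(n,k) = Σ(-1)^i × C(k,i) × (k-i)^n, i=0 to k
i=0: (-1)^0×C(6,0)×6^12 = 2176782336
i=1: (-1)^1×C(6,1)×5^12 = -1464843750
i=2: (-1)^2×C(6,2)×4^12 = 251658240
i=3: (-1)^3×C(6,3)×3^12 = -10628820
i=4: (-1)^4×C(6,4)×2^12 = 61440
i=5: (-1)^5×C(6,5)×1^12 = -6
i=6: (-1)^6×C(6,6)×0^12 = 0
Total = 953029440

Number of surjections = 953029440


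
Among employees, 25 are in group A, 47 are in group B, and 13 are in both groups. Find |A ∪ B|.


|A ∪ B| = |A| + |B| - |A ∩ B|
= 25 + 47 - 13
= 59

|A ∪ B| = 59


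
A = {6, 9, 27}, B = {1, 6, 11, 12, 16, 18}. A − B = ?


A \ B = elements in A but not in B
A = {6, 9, 27}
B = {1, 6, 11, 12, 16, 18}
Remove from A any elements in B
A \ B = {9, 27}

A \ B = {9, 27}


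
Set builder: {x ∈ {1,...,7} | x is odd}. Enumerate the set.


Checking each candidate:
Condition: odd numbers in {1,...,7}
Result = {1, 3, 5, 7}

{1, 3, 5, 7}


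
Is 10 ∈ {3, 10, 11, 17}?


A = {3, 10, 11, 17}
Checking if 10 is in A
10 is in A → True

10 ∈ A


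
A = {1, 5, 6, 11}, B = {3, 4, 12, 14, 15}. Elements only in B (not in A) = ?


A = {1, 5, 6, 11}
B = {3, 4, 12, 14, 15}
Region: only in B (not in A)
Elements: {3, 4, 12, 14, 15}

Elements only in B (not in A): {3, 4, 12, 14, 15}


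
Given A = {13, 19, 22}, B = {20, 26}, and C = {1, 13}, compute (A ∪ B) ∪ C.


A ∪ B = {13, 19, 20, 22, 26}
(A ∪ B) ∪ C = {1, 13, 19, 20, 22, 26}

A ∪ B ∪ C = {1, 13, 19, 20, 22, 26}


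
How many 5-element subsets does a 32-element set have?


C(n,k) = n! / (k!(n-k)!)
C(32,5) = 32! / (5!27!)
= 201376

C(32,5) = 201376


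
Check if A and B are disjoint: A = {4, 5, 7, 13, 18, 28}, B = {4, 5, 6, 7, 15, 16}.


Disjoint means A ∩ B = ∅.
A ∩ B = {4, 5, 7}
A ∩ B ≠ ∅, so A and B are NOT disjoint.

No, A and B are not disjoint (A ∩ B = {4, 5, 7})


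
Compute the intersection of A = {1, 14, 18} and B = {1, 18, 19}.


A ∩ B = elements in both A and B
A = {1, 14, 18}
B = {1, 18, 19}
A ∩ B = {1, 18}

A ∩ B = {1, 18}


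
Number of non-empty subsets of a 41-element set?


Total subsets = 2^n = 2^41 = 2199023255552
Non-empty subsets exclude the empty set: 2^n - 1
= 2199023255552 - 1
= 2199023255551

Number of non-empty subsets = 2199023255551


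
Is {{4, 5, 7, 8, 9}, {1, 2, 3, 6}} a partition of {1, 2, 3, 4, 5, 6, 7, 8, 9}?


A partition requires: (1) non-empty parts, (2) pairwise disjoint, (3) union = U
Parts: {4, 5, 7, 8, 9}, {1, 2, 3, 6}
Union of parts: {1, 2, 3, 4, 5, 6, 7, 8, 9}
U = {1, 2, 3, 4, 5, 6, 7, 8, 9}
All non-empty? True
Pairwise disjoint? True
Covers U? True

Yes, valid partition


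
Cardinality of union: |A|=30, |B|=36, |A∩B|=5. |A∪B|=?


|A ∪ B| = |A| + |B| - |A ∩ B|
= 30 + 36 - 5
= 61

|A ∪ B| = 61


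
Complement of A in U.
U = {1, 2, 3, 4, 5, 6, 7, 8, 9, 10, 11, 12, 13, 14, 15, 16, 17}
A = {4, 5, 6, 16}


Aᶜ = U \ A = elements in U but not in A
U = {1, 2, 3, 4, 5, 6, 7, 8, 9, 10, 11, 12, 13, 14, 15, 16, 17}
A = {4, 5, 6, 16}
Aᶜ = {1, 2, 3, 7, 8, 9, 10, 11, 12, 13, 14, 15, 17}

Aᶜ = {1, 2, 3, 7, 8, 9, 10, 11, 12, 13, 14, 15, 17}


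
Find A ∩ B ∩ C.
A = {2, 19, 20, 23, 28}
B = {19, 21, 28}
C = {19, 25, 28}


A ∩ B = {19, 28}
(A ∩ B) ∩ C = {19, 28}

A ∩ B ∩ C = {19, 28}


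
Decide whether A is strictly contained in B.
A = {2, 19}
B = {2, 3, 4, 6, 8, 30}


A ⊂ B requires: A ⊆ B AND A ≠ B.
A ⊆ B? No
A ⊄ B, so A is not a proper subset.

No, A is not a proper subset of B


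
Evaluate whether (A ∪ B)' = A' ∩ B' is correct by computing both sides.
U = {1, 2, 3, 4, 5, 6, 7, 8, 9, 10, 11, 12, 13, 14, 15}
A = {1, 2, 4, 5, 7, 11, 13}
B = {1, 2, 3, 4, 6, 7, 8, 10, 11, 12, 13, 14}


LHS: A ∪ B = {1, 2, 3, 4, 5, 6, 7, 8, 10, 11, 12, 13, 14}
(A ∪ B)' = U \ (A ∪ B) = {9, 15}
A' = {3, 6, 8, 9, 10, 12, 14, 15}, B' = {5, 9, 15}
Claimed RHS: A' ∩ B' = {9, 15}
Identity is VALID: LHS = RHS = {9, 15} ✓

Identity is valid. (A ∪ B)' = A' ∩ B' = {9, 15}


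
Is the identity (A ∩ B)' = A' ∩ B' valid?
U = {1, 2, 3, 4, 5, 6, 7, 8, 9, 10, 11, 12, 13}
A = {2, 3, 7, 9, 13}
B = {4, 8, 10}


LHS: A ∩ B = ∅
(A ∩ B)' = U \ (A ∩ B) = {1, 2, 3, 4, 5, 6, 7, 8, 9, 10, 11, 12, 13}
A' = {1, 4, 5, 6, 8, 10, 11, 12}, B' = {1, 2, 3, 5, 6, 7, 9, 11, 12, 13}
Claimed RHS: A' ∩ B' = {1, 5, 6, 11, 12}
Identity is INVALID: LHS = {1, 2, 3, 4, 5, 6, 7, 8, 9, 10, 11, 12, 13} but the RHS claimed here equals {1, 5, 6, 11, 12}. The correct form is (A ∩ B)' = A' ∪ B'.

Identity is invalid: (A ∩ B)' = {1, 2, 3, 4, 5, 6, 7, 8, 9, 10, 11, 12, 13} but A' ∩ B' = {1, 5, 6, 11, 12}. The correct De Morgan law is (A ∩ B)' = A' ∪ B'.


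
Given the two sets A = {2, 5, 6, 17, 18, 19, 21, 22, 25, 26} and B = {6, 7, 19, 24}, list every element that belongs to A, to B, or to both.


A ∪ B = all elements in A or B (or both)
A = {2, 5, 6, 17, 18, 19, 21, 22, 25, 26}
B = {6, 7, 19, 24}
A ∪ B = {2, 5, 6, 7, 17, 18, 19, 21, 22, 24, 25, 26}

A ∪ B = {2, 5, 6, 7, 17, 18, 19, 21, 22, 24, 25, 26}


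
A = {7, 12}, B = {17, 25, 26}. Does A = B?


Two sets are equal iff they have exactly the same elements.
A = {7, 12}
B = {17, 25, 26}
Differences: {7, 12, 17, 25, 26}
A ≠ B

No, A ≠ B


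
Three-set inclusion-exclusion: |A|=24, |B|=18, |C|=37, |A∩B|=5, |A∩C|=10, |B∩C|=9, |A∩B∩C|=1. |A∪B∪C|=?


|A∪B∪C| = |A|+|B|+|C| - |A∩B|-|A∩C|-|B∩C| + |A∩B∩C|
= 24+18+37 - 5-10-9 + 1
= 79 - 24 + 1
= 56

|A ∪ B ∪ C| = 56


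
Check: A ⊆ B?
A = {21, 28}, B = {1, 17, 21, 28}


A ⊆ B means every element of A is in B.
All elements of A are in B.
So A ⊆ B.

Yes, A ⊆ B


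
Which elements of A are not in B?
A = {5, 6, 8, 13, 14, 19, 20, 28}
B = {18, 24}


A \ B = elements in A but not in B
A = {5, 6, 8, 13, 14, 19, 20, 28}
B = {18, 24}
Remove from A any elements in B
A \ B = {5, 6, 8, 13, 14, 19, 20, 28}

A \ B = {5, 6, 8, 13, 14, 19, 20, 28}


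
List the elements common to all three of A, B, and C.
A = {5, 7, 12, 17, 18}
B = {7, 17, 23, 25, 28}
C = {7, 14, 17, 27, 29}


A ∩ B = {7, 17}
(A ∩ B) ∩ C = {7, 17}

A ∩ B ∩ C = {7, 17}


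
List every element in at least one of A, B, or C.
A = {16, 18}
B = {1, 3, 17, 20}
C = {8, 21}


A ∪ B = {1, 3, 16, 17, 18, 20}
(A ∪ B) ∪ C = {1, 3, 8, 16, 17, 18, 20, 21}

A ∪ B ∪ C = {1, 3, 8, 16, 17, 18, 20, 21}


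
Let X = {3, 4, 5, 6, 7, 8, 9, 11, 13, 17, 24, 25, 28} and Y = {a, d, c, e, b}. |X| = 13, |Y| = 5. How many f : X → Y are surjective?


n = |X| = 13, k = |Y| = 5. Surjections via inclusion-exclusion:
S(n,k) = Σ(-1)^i × C(k,i) × (k-i)^n, i=0 to k
i=0: (-1)^0×C(5,0)×5^13 = 1220703125
i=1: (-1)^1×C(5,1)×4^13 = -335544320
i=2: (-1)^2×C(5,2)×3^13 = 15943230
i=3: (-1)^3×C(5,3)×2^13 = -81920
i=4: (-1)^4×C(5,4)×1^13 = 5
i=5: (-1)^5×C(5,5)×0^13 = 0
Total = 901020120

Number of surjections = 901020120


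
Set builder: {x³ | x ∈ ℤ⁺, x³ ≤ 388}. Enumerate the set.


Checking each candidate:
Condition: positive perfect cubes ≤ 388
Result = {1, 8, 27, 64, 125, 216, 343}

{1, 8, 27, 64, 125, 216, 343}


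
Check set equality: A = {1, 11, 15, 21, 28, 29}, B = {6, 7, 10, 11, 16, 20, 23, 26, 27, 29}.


Two sets are equal iff they have exactly the same elements.
A = {1, 11, 15, 21, 28, 29}
B = {6, 7, 10, 11, 16, 20, 23, 26, 27, 29}
Differences: {1, 6, 7, 10, 15, 16, 20, 21, 23, 26, 27, 28}
A ≠ B

No, A ≠ B


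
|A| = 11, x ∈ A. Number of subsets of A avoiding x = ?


Subsets of A avoiding x are subsets of A \ {x}, which has 10 elements.
Count = 2^(n-1) = 2^10
= 1024

Number of subsets avoiding x = 1024


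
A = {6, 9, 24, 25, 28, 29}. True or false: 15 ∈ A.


A = {6, 9, 24, 25, 28, 29}
Checking if 15 is in A
15 is not in A → False

15 ∉ A


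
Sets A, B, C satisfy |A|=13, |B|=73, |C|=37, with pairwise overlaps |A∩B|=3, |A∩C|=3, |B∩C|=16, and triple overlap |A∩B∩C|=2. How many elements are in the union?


|A∪B∪C| = |A|+|B|+|C| - |A∩B|-|A∩C|-|B∩C| + |A∩B∩C|
= 13+73+37 - 3-3-16 + 2
= 123 - 22 + 2
= 103

|A ∪ B ∪ C| = 103


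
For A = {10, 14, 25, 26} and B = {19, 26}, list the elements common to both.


A ∩ B = elements in both A and B
A = {10, 14, 25, 26}
B = {19, 26}
A ∩ B = {26}

A ∩ B = {26}


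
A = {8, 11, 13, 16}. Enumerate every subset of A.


|A| = 4, so |P(A)| = 2^4 = 16
Enumerate subsets by cardinality (0 to 4):
∅, {8}, {11}, {13}, {16}, {8, 11}, {8, 13}, {8, 16}, {11, 13}, {11, 16}, {13, 16}, {8, 11, 13}, {8, 11, 16}, {8, 13, 16}, {11, 13, 16}, {8, 11, 13, 16}

P(A) has 16 subsets: ∅, {8}, {11}, {13}, {16}, {8, 11}, {8, 13}, {8, 16}, {11, 13}, {11, 16}, {13, 16}, {8, 11, 13}, {8, 11, 16}, {8, 13, 16}, {11, 13, 16}, {8, 11, 13, 16}


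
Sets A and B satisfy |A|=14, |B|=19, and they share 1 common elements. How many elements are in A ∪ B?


|A ∪ B| = |A| + |B| - |A ∩ B|
= 14 + 19 - 1
= 32

|A ∪ B| = 32


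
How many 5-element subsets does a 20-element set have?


C(n,k) = n! / (k!(n-k)!)
C(20,5) = 20! / (5!15!)
= 15504

C(20,5) = 15504


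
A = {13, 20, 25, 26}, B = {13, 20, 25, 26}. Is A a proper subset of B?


A ⊂ B requires: A ⊆ B AND A ≠ B.
A ⊆ B? Yes
A = B? Yes
A = B, so A is not a PROPER subset.

No, A is not a proper subset of B


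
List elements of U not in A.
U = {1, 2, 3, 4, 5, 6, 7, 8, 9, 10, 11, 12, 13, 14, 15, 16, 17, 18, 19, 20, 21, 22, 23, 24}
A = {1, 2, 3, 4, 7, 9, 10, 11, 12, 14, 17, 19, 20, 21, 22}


Aᶜ = U \ A = elements in U but not in A
U = {1, 2, 3, 4, 5, 6, 7, 8, 9, 10, 11, 12, 13, 14, 15, 16, 17, 18, 19, 20, 21, 22, 23, 24}
A = {1, 2, 3, 4, 7, 9, 10, 11, 12, 14, 17, 19, 20, 21, 22}
Aᶜ = {5, 6, 8, 13, 15, 16, 18, 23, 24}

Aᶜ = {5, 6, 8, 13, 15, 16, 18, 23, 24}


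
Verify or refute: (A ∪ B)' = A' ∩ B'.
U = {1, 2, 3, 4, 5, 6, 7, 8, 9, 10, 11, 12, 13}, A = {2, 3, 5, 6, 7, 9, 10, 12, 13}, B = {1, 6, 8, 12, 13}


LHS: A ∪ B = {1, 2, 3, 5, 6, 7, 8, 9, 10, 12, 13}
(A ∪ B)' = U \ (A ∪ B) = {4, 11}
A' = {1, 4, 8, 11}, B' = {2, 3, 4, 5, 7, 9, 10, 11}
Claimed RHS: A' ∩ B' = {4, 11}
Identity is VALID: LHS = RHS = {4, 11} ✓

Identity is valid. (A ∪ B)' = A' ∩ B' = {4, 11}


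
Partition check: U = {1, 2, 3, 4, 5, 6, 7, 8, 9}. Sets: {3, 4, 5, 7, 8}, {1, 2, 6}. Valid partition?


A partition requires: (1) non-empty parts, (2) pairwise disjoint, (3) union = U
Parts: {3, 4, 5, 7, 8}, {1, 2, 6}
Union of parts: {1, 2, 3, 4, 5, 6, 7, 8}
U = {1, 2, 3, 4, 5, 6, 7, 8, 9}
All non-empty? True
Pairwise disjoint? True
Covers U? False

No, not a valid partition


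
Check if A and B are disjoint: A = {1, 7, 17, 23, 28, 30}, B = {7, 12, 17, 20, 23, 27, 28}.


Disjoint means A ∩ B = ∅.
A ∩ B = {7, 17, 23, 28}
A ∩ B ≠ ∅, so A and B are NOT disjoint.

No, A and B are not disjoint (A ∩ B = {7, 17, 23, 28})


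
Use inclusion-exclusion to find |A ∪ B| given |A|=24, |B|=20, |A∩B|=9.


|A ∪ B| = |A| + |B| - |A ∩ B|
= 24 + 20 - 9
= 35

|A ∪ B| = 35


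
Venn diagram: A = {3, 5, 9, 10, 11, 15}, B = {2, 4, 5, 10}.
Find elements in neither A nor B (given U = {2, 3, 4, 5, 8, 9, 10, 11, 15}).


A = {3, 5, 9, 10, 11, 15}
B = {2, 4, 5, 10}
Region: in neither A nor B (given U = {2, 3, 4, 5, 8, 9, 10, 11, 15})
Elements: {8}

Elements in neither A nor B (given U = {2, 3, 4, 5, 8, 9, 10, 11, 15}): {8}


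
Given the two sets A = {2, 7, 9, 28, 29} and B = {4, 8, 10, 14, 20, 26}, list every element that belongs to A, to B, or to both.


A ∪ B = all elements in A or B (or both)
A = {2, 7, 9, 28, 29}
B = {4, 8, 10, 14, 20, 26}
A ∪ B = {2, 4, 7, 8, 9, 10, 14, 20, 26, 28, 29}

A ∪ B = {2, 4, 7, 8, 9, 10, 14, 20, 26, 28, 29}


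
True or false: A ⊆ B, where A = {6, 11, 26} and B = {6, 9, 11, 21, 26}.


A ⊆ B means every element of A is in B.
All elements of A are in B.
So A ⊆ B.

Yes, A ⊆ B


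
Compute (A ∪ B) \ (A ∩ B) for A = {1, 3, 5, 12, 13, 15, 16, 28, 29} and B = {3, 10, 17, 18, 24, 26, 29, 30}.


A △ B = (A \ B) ∪ (B \ A) = elements in exactly one of A or B
A \ B = {1, 5, 12, 13, 15, 16, 28}
B \ A = {10, 17, 18, 24, 26, 30}
A △ B = {1, 5, 10, 12, 13, 15, 16, 17, 18, 24, 26, 28, 30}

A △ B = {1, 5, 10, 12, 13, 15, 16, 17, 18, 24, 26, 28, 30}


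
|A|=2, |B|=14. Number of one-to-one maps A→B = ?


An injection sends each of |A| = 2 inputs to a distinct output in B.
# injections = |B|·(|B|-1)·…·(|B|-|A|+1) = 14! / (14 - 2)!
= 14 × 13
= 182

Number of injections = 182


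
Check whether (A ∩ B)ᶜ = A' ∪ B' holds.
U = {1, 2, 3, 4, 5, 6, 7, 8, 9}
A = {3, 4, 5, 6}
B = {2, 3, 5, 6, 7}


LHS: A ∩ B = {3, 5, 6}
(A ∩ B)' = U \ (A ∩ B) = {1, 2, 4, 7, 8, 9}
A' = {1, 2, 7, 8, 9}, B' = {1, 4, 8, 9}
Claimed RHS: A' ∪ B' = {1, 2, 4, 7, 8, 9}
Identity is VALID: LHS = RHS = {1, 2, 4, 7, 8, 9} ✓

Identity is valid. (A ∩ B)' = A' ∪ B' = {1, 2, 4, 7, 8, 9}


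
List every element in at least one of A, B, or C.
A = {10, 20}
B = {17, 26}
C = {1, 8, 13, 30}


A ∪ B = {10, 17, 20, 26}
(A ∪ B) ∪ C = {1, 8, 10, 13, 17, 20, 26, 30}

A ∪ B ∪ C = {1, 8, 10, 13, 17, 20, 26, 30}


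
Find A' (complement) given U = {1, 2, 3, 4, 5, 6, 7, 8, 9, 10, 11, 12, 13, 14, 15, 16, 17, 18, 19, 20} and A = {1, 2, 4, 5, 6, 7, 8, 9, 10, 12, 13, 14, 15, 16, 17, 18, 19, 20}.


Aᶜ = U \ A = elements in U but not in A
U = {1, 2, 3, 4, 5, 6, 7, 8, 9, 10, 11, 12, 13, 14, 15, 16, 17, 18, 19, 20}
A = {1, 2, 4, 5, 6, 7, 8, 9, 10, 12, 13, 14, 15, 16, 17, 18, 19, 20}
Aᶜ = {3, 11}

Aᶜ = {3, 11}


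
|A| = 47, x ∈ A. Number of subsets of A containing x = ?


Subsets of A containing x correspond to subsets of A \ {x}, which has 46 elements.
Count = 2^(n-1) = 2^46
= 70368744177664

Number of subsets containing x = 70368744177664


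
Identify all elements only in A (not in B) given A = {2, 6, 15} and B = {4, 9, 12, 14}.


A = {2, 6, 15}
B = {4, 9, 12, 14}
Region: only in A (not in B)
Elements: {2, 6, 15}

Elements only in A (not in B): {2, 6, 15}


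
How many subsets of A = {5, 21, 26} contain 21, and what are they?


A subset of A contains 21 iff the remaining 2 elements form any subset of A \ {21}.
Count: 2^(n-1) = 2^2 = 4
Subsets containing 21: {21}, {5, 21}, {21, 26}, {5, 21, 26}

Subsets containing 21 (4 total): {21}, {5, 21}, {21, 26}, {5, 21, 26}


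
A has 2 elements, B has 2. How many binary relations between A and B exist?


A relation from A to B is any subset of A × B.
|A × B| = 2 × 2 = 4
# relations = 2^|A × B| = 2^4 = 16

Number of relations = 16


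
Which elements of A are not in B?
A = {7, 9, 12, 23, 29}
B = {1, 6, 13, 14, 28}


A \ B = elements in A but not in B
A = {7, 9, 12, 23, 29}
B = {1, 6, 13, 14, 28}
Remove from A any elements in B
A \ B = {7, 9, 12, 23, 29}

A \ B = {7, 9, 12, 23, 29}


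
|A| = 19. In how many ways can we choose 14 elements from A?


C(n,k) = n! / (k!(n-k)!)
C(19,14) = 19! / (14!5!)
= 11628

C(19,14) = 11628


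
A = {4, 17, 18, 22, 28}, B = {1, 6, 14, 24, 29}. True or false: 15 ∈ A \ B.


A = {4, 17, 18, 22, 28}, B = {1, 6, 14, 24, 29}
A \ B = elements in A but not in B
A \ B = {4, 17, 18, 22, 28}
Checking if 15 ∈ A \ B
15 is not in A \ B → False

15 ∉ A \ B


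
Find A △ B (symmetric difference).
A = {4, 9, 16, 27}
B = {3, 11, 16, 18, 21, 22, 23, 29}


A △ B = (A \ B) ∪ (B \ A) = elements in exactly one of A or B
A \ B = {4, 9, 27}
B \ A = {3, 11, 18, 21, 22, 23, 29}
A △ B = {3, 4, 9, 11, 18, 21, 22, 23, 27, 29}

A △ B = {3, 4, 9, 11, 18, 21, 22, 23, 27, 29}


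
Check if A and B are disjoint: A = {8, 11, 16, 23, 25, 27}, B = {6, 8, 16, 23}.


Disjoint means A ∩ B = ∅.
A ∩ B = {8, 16, 23}
A ∩ B ≠ ∅, so A and B are NOT disjoint.

No, A and B are not disjoint (A ∩ B = {8, 16, 23})


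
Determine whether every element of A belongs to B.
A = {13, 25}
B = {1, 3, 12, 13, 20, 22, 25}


A ⊆ B means every element of A is in B.
All elements of A are in B.
So A ⊆ B.

Yes, A ⊆ B


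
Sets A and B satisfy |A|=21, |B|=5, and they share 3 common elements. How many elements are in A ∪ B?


|A ∪ B| = |A| + |B| - |A ∩ B|
= 21 + 5 - 3
= 23

|A ∪ B| = 23


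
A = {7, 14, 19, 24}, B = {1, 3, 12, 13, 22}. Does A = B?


Two sets are equal iff they have exactly the same elements.
A = {7, 14, 19, 24}
B = {1, 3, 12, 13, 22}
Differences: {1, 3, 7, 12, 13, 14, 19, 22, 24}
A ≠ B

No, A ≠ B


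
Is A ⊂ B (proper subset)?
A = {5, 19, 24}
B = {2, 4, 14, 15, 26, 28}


A ⊂ B requires: A ⊆ B AND A ≠ B.
A ⊆ B? No
A ⊄ B, so A is not a proper subset.

No, A is not a proper subset of B


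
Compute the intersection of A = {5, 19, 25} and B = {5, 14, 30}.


A ∩ B = elements in both A and B
A = {5, 19, 25}
B = {5, 14, 30}
A ∩ B = {5}

A ∩ B = {5}


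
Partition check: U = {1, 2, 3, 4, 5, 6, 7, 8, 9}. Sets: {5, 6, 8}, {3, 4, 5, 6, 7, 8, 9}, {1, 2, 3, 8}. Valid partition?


A partition requires: (1) non-empty parts, (2) pairwise disjoint, (3) union = U
Parts: {5, 6, 8}, {3, 4, 5, 6, 7, 8, 9}, {1, 2, 3, 8}
Union of parts: {1, 2, 3, 4, 5, 6, 7, 8, 9}
U = {1, 2, 3, 4, 5, 6, 7, 8, 9}
All non-empty? True
Pairwise disjoint? False
Covers U? True

No, not a valid partition


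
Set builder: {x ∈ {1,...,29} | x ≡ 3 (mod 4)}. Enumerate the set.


Checking each candidate:
Condition: x in {1,...,29} with x ≡ 3 (mod 4)
Result = {3, 7, 11, 15, 19, 23, 27}

{3, 7, 11, 15, 19, 23, 27}


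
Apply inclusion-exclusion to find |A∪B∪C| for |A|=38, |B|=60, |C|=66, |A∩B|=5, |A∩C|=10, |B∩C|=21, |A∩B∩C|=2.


|A∪B∪C| = |A|+|B|+|C| - |A∩B|-|A∩C|-|B∩C| + |A∩B∩C|
= 38+60+66 - 5-10-21 + 2
= 164 - 36 + 2
= 130

|A ∪ B ∪ C| = 130


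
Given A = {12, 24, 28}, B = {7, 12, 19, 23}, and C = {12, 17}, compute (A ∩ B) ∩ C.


A ∩ B = {12}
(A ∩ B) ∩ C = {12}

A ∩ B ∩ C = {12}


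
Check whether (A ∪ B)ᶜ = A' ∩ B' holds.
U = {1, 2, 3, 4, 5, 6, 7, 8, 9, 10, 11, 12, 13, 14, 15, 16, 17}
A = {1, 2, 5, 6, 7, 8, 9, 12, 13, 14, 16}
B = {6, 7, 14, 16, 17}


LHS: A ∪ B = {1, 2, 5, 6, 7, 8, 9, 12, 13, 14, 16, 17}
(A ∪ B)' = U \ (A ∪ B) = {3, 4, 10, 11, 15}
A' = {3, 4, 10, 11, 15, 17}, B' = {1, 2, 3, 4, 5, 8, 9, 10, 11, 12, 13, 15}
Claimed RHS: A' ∩ B' = {3, 4, 10, 11, 15}
Identity is VALID: LHS = RHS = {3, 4, 10, 11, 15} ✓

Identity is valid. (A ∪ B)' = A' ∩ B' = {3, 4, 10, 11, 15}


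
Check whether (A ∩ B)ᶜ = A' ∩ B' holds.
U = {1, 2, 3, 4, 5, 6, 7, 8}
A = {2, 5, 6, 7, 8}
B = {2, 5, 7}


LHS: A ∩ B = {2, 5, 7}
(A ∩ B)' = U \ (A ∩ B) = {1, 3, 4, 6, 8}
A' = {1, 3, 4}, B' = {1, 3, 4, 6, 8}
Claimed RHS: A' ∩ B' = {1, 3, 4}
Identity is INVALID: LHS = {1, 3, 4, 6, 8} but the RHS claimed here equals {1, 3, 4}. The correct form is (A ∩ B)' = A' ∪ B'.

Identity is invalid: (A ∩ B)' = {1, 3, 4, 6, 8} but A' ∩ B' = {1, 3, 4}. The correct De Morgan law is (A ∩ B)' = A' ∪ B'.


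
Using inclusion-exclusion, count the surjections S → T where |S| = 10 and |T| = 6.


n = |S| = 10, k = |T| = 6. Surjections via inclusion-exclusion:
S(n,k) = Σ(-1)^i × C(k,i) × (k-i)^n, i=0 to k
i=0: (-1)^0×C(6,0)×6^10 = 60466176
i=1: (-1)^1×C(6,1)×5^10 = -58593750
i=2: (-1)^2×C(6,2)×4^10 = 15728640
i=3: (-1)^3×C(6,3)×3^10 = -1180980
i=4: (-1)^4×C(6,4)×2^10 = 15360
i=5: (-1)^5×C(6,5)×1^10 = -6
i=6: (-1)^6×C(6,6)×0^10 = 0
Total = 16435440

Number of surjections = 16435440


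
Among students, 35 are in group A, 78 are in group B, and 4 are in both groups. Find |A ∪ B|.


|A ∪ B| = |A| + |B| - |A ∩ B|
= 35 + 78 - 4
= 109

|A ∪ B| = 109


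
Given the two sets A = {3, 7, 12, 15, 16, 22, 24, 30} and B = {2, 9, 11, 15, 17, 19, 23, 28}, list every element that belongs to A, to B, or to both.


A ∪ B = all elements in A or B (or both)
A = {3, 7, 12, 15, 16, 22, 24, 30}
B = {2, 9, 11, 15, 17, 19, 23, 28}
A ∪ B = {2, 3, 7, 9, 11, 12, 15, 16, 17, 19, 22, 23, 24, 28, 30}

A ∪ B = {2, 3, 7, 9, 11, 12, 15, 16, 17, 19, 22, 23, 24, 28, 30}


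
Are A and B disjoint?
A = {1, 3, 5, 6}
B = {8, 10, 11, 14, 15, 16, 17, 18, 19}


Disjoint means A ∩ B = ∅.
A ∩ B = ∅
A ∩ B = ∅, so A and B are disjoint.

Yes, A and B are disjoint


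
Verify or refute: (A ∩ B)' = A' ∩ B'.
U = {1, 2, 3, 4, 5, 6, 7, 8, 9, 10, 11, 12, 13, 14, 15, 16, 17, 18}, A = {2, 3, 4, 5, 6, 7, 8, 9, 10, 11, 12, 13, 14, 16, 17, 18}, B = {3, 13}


LHS: A ∩ B = {3, 13}
(A ∩ B)' = U \ (A ∩ B) = {1, 2, 4, 5, 6, 7, 8, 9, 10, 11, 12, 14, 15, 16, 17, 18}
A' = {1, 15}, B' = {1, 2, 4, 5, 6, 7, 8, 9, 10, 11, 12, 14, 15, 16, 17, 18}
Claimed RHS: A' ∩ B' = {1, 15}
Identity is INVALID: LHS = {1, 2, 4, 5, 6, 7, 8, 9, 10, 11, 12, 14, 15, 16, 17, 18} but the RHS claimed here equals {1, 15}. The correct form is (A ∩ B)' = A' ∪ B'.

Identity is invalid: (A ∩ B)' = {1, 2, 4, 5, 6, 7, 8, 9, 10, 11, 12, 14, 15, 16, 17, 18} but A' ∩ B' = {1, 15}. The correct De Morgan law is (A ∩ B)' = A' ∪ B'.
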